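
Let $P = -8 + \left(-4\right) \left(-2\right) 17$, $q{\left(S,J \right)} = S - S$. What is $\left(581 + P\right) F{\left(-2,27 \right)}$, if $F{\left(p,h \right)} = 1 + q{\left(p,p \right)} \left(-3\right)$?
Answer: $709$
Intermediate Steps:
$q{\left(S,J \right)} = 0$
$F{\left(p,h \right)} = 1$ ($F{\left(p,h \right)} = 1 + 0 \left(-3\right) = 1 + 0 = 1$)
$P = 128$ ($P = -8 + 8 \cdot 17 = -8 + 136 = 128$)
$\left(581 + P\right) F{\left(-2,27 \right)} = \left(581 + 128\right) 1 = 709 \cdot 1 = 709$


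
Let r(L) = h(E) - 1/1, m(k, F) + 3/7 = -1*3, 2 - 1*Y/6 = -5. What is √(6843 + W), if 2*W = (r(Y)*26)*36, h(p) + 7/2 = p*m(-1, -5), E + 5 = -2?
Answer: √15969 ≈ 126.37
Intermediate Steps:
Y = 42 (Y = 12 - 6*(-5) = 12 + 30 = 42)
E = -7 (E = -5 - 2 = -7)
m(k, F) = -24/7 (m(k, F) = -3/7 - 1*3 = -3/7 - 3 = -24/7)
h(p) = -7/2 - 24*p/7 (h(p) = -7/2 + p*(-24/7) = -7/2 - 24*p/7)
r(L) = 39/2 (r(L) = (-7/2 - 24/7*(-7)) - 1/1 = (-7/2 + 24) - 1*1 = 41/2 - 1 = 39/2)
W = 9126 (W = (((39/2)*26)*36)/2 = (507*36)/2 = (½)*18252 = 9126)
√(6843 + W) = √(6843 + 9126) = √15969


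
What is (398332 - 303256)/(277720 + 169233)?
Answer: 95076/446953 ≈ 0.21272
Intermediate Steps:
(398332 - 303256)/(277720 + 169233) = 95076/446953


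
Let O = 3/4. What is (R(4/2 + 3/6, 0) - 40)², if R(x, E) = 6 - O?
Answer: 19321/16 ≈ 1207.6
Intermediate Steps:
O = ¾ (O = 3*(¼) = ¾ ≈ 0.75000)
R(x, E) = 21/4 (R(x, E) = 6 - 1*¾ = 6 - ¾ = 21/4)
(R(4/2 + 3/6, 0) - 40)² = (21/4 - 40)² = (-139/4)² = 19321/16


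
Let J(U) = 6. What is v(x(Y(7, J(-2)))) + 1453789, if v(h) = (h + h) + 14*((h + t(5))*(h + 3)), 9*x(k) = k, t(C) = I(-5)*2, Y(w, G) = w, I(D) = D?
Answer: 117717527/81 ≈ 1.4533e+6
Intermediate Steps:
t(C) = -10 (t(C) = -5*2 = -10)
x(k) = k/9
v(h) = 2*h + 14*(-10 + h)*(3 + h) (v(h) = (h + h) + 14*((h - 10)*(h + 3)) = 2*h + 14*((-10 + h)*(3 + h)) = 2*h + 14*(-10 + h)*(3 + h))
v(x(Y(7, J(-2)))) + 1453789 = (-420 - 32*7/3 + 14*((1/9)*7)**2) + 1453789 = (-420 - 96*7/9 + 14*(7/9)**2) + 1453789 = (-420 - 224/3 + 14*(49/81)) + 1453789 = (-420 - 224/3 + 686/81) + 1453789 = -39382/81 + 1453789 = 117717527/81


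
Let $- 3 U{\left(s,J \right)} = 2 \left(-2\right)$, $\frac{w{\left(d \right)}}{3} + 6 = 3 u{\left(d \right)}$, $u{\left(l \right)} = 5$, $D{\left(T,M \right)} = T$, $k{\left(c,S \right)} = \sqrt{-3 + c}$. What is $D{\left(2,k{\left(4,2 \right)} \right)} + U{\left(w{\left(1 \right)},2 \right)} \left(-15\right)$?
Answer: $-18$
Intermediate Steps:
$w{\left(d \right)} = 27$ ($w{\left(d \right)} = -18 + 3 \cdot 3 \cdot 5 = -18 + 3 \cdot 15 = -18 + 45 = 27$)
$U{\left(s,J \right)} = \frac{4}{3}$ ($U{\left(s,J \right)} = - \frac{2 \left(-2\right)}{3} = \left(- \frac{1}{3}\right) \left(-4\right) = \frac{4}{3}$)
$D{\left(2,k{\left(4,2 \right)} \right)} + U{\left(w{\left(1 \right)},2 \right)} \left(-15\right) = 2 + \frac{4}{3} \left(-15\right) = 2 - 20 = -18$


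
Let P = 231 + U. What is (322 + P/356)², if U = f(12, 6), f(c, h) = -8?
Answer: 13191671025/126736 ≈ 1.0409e+5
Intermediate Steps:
U = -8
P = 223 (P = 231 - 8 = 223)
(322 + P/356)² = (322 + 223/356)² = (114855/356)² = 13191671025/126736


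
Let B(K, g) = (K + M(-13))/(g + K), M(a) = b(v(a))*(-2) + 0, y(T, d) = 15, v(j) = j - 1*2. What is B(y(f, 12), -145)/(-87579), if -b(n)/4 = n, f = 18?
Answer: -7/759018 ≈ -9.2224e-6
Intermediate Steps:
v(j) = -2 + j (v(j) = j - 2 = -2 + j)
b(n) = -4*n
M(a) = -16 + 8*a (M(a) = -4*(-2 + a)*(-2) + 0 = (8 - 4*a)*(-2) + 0 = (-16 + 8*a) + 0 = -16 + 8*a)
B(K, g) = (-120 + K)/(K + g) (B(K, g) = (K + (-16 + 8*(-13)))/(g + K) = (K + (-16 - 104))/(K + g) = (K - 120)/(K + g) = (-120 + K)/(K + g))
B(y(f, 12), -145)/(-87579) = ((-120 + 15)/(15 - 145))/(-87579) = (-105/(-130))*(-1/87579) = -1/130*(-105)*(-1/87579) = (21/26)*(-1/87579) = -7/759018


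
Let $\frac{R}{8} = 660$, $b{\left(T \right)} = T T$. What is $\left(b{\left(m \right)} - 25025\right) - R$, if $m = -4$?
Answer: $-30289$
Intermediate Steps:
$b{\left(T \right)} = T^{2}$
$R = 5280$ ($R = 8 \cdot 660 = 5280$)
$\left(b{\left(m \right)} - 25025\right) - R = \left(\left(-4\right)^{2} - 25025\right) - 5280 = \left(16 - 25025\right) - 5280 = -25009 - 5280 = -30289$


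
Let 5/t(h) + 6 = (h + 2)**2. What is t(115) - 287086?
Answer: -3928197733/13683 ≈ -2.8709e+5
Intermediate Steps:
t(h) = 5/(-6 + (2 + h)**2) (t(h) = 5/(-6 + (h + 2)**2) = 5/(-6 + (2 + h)**2))
t(115) - 287086 = 5/(-6 + (2 + 115)**2) - 287086 = 5/(-6 + 117**2) - 287086 = 5/(-6 + 13689) - 287086 = 5/13683 - 287086 = -3928197733/13683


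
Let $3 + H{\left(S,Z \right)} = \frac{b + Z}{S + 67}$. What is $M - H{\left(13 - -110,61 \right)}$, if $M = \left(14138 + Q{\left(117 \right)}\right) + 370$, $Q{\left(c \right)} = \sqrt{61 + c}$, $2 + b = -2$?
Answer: $\frac{145107}{10} + \sqrt{178} \approx 14524.0$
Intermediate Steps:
$b = -4$ ($b = -2 - 2 = -4$)
$H{\left(S,Z \right)} = -3 + \frac{-4 + Z}{67 + S}$ ($H{\left(S,Z \right)} = -3 + \frac{-4 + Z}{S + 67} = -3 + \frac{-4 + Z}{67 + S}$)
$M = 14508 + \sqrt{178}$ ($M = \left(14138 + \sqrt{61 + 117}\right) + 370 = \left(14138 + \sqrt{178}\right) + 370 = 14508 + \sqrt{178} \approx 14521.0$)
$M - H{\left(13 - -110,61 \right)} = \left(14508 + \sqrt{178}\right) - \frac{-205 + 61 - 3 \left(13 - -110\right)}{67 + \left(13 - -110\right)} = \left(14508 + \sqrt{178}\right) - \frac{-205 + 61 - 3 \left(13 + 110\right)}{67 + \left(13 + 110\right)} = \left(14508 + \sqrt{178}\right) - \frac{-205 + 61 - 369}{67 + 123} = \left(14508 + \sqrt{178}\right) - \frac{-205 + 61 - 369}{190} = \left(14508 + \sqrt{178}\right) - \frac{1}{190} \left(-513\right) = \left(14508 + \sqrt{178}\right) - - \frac{27}{10} = \left(14508 + \sqrt{178}\right) + \frac{27}{10} = \frac{145107}{10} + \sqrt{178}$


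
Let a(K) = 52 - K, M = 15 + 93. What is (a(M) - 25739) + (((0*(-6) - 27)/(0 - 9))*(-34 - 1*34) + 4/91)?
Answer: -2365905/91 ≈ -25999.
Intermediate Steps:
M = 108
(a(M) - 25739) + (((0*(-6) - 27)/(0 - 9))*(-34 - 1*34) + 4/91) = ((52 - 1*108) - 25739) + (((0*(-6) - 27)/(0 - 9))*(-34 - 1*34) + 4/91) = ((52 - 108) - 25739) + (((0 - 27)/(-9))*(-34 - 34) + 4*(1/91)) = (-56 - 25739) + (-27*(-1/9)*(-68) + 4/91) = -25795 + (3*(-68) + 4/91) = -25795 + (-204 + 4/91) = -25795 - 18560/91 = -2365905/91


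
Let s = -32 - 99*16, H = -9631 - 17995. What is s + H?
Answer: -29242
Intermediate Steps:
H = -27626
s = -1616 (s = -32 - 1584 = -1616)
s + H = -1616 - 27626 = -29242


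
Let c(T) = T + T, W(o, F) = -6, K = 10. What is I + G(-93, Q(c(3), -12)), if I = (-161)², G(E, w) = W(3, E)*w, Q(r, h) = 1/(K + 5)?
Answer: 129603/5 ≈ 25921.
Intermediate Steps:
c(T) = 2*T
Q(r, h) = 1/15 (Q(r, h) = 1/(10 + 5) = 1/15)
G(E, w) = -6*w
I = 25921
I + G(-93, Q(c(3), -12)) = 25921 - 6*1/15 = 25921 - ⅖ = 129603/5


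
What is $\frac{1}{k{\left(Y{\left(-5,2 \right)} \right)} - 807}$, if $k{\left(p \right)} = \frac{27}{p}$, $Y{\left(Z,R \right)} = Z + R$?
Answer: $- \frac{1}{816} \approx -0.0012255$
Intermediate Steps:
$Y{\left(Z,R \right)} = R + Z$
$\frac{1}{k{\left(Y{\left(-5,2 \right)} \right)} - 807} = \frac{1}{\frac{27}{2 - 5} - 807} = \frac{1}{\frac{27}{-3} - 807} = \frac{1}{27 \left(- \frac{1}{3}\right) - 807} = \frac{1}{-9 - 807} = \frac{1}{-816} = - \frac{1}{816}$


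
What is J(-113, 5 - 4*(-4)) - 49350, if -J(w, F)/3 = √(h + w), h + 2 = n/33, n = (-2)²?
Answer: -49350 - I*√125103/11 ≈ -49350.0 - 32.154*I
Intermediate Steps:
n = 4
h = -62/33 (h = -2 + 4/33 = -62/33 ≈ -1.8788)
J(w, F) = -3*√(-62/33 + w)
J(-113, 5 - 4*(-4)) - 49350 = -√(-2046 + 1089*(-113))/11 - 49350 = -√(-2046 - 123057)/11 - 49350 = -I*√125103/11 - 49350 = -49350 - I*√125103/11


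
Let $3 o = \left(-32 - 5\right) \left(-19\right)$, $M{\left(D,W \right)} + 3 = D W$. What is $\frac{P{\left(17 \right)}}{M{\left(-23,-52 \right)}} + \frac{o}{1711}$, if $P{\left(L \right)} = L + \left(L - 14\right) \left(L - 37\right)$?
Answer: $\frac{617960}{6123669} \approx 0.10091$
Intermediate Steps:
$P{\left(L \right)} = L + \left(-37 + L\right) \left(-14 + L\right)$ ($P{\left(L \right)} = L + \left(-14 + L\right) \left(-37 + L\right) = L + \left(-37 + L\right) \left(-14 + L\right)$)
$M{\left(D,W \right)} = -3 + D W$
$o = \frac{703}{3}$ ($o = \frac{\left(-32 - 5\right) \left(-19\right)}{3} = \frac{\left(-37\right) \left(-19\right)}{3} = \frac{1}{3} \cdot 703 = \frac{703}{3} \approx 234.33$)
$\frac{P{\left(17 \right)}}{M{\left(-23,-52 \right)}} + \frac{o}{1711} = \frac{518 + 17^{2} - 850}{-3 - -1196} + \frac{703}{3 \cdot 1711} = \frac{518 + 289 - 850}{-3 + 1196} + \frac{703}{3} \cdot \frac{1}{1711} = - \frac{43}{1193} + \frac{703}{5133} = \frac{617960}{6123669}$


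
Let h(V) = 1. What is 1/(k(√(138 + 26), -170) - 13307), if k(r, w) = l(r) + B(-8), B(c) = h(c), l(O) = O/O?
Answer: -1/13305 ≈ -7.5160e-5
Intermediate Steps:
l(O) = 1
B(c) = 1
k(r, w) = 2 (k(r, w) = 1 + 1 = 2)
1/(k(√(138 + 26), -170) - 13307) = 1/(2 - 13307) = 1/(-13305) = -1/13305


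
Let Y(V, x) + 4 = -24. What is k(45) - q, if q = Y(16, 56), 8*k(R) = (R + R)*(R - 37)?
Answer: 118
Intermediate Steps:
Y(V, x) = -28 (Y(V, x) = -4 - 24 = -28)
k(R) = R*(-37 + R)/4 (k(R) = ((R + R)*(R - 37))/8 = ((2*R)*(-37 + R))/8 = (2*R*(-37 + R))/8 = R*(-37 + R)/4)
q = -28
k(45) - q = (1/4)*45*(-37 + 45) - 1*(-28) = (1/4)*45*8 + 28 = 90 + 28 = 118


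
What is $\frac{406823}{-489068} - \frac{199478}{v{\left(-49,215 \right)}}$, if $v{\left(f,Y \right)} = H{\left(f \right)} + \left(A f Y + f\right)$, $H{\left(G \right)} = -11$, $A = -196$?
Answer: $- \frac{117195804613}{126228450800} \approx -0.92844$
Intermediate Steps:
$v{\left(f,Y \right)} = -11 + f - 196 Y f$ ($v{\left(f,Y \right)} = -11 + \left(- 196 f Y + f\right) = -11 - \left(- f + 196 Y f\right) = -11 + f - 196 Y f$)
$\frac{406823}{-489068} - \frac{199478}{v{\left(-49,215 \right)}} = \frac{406823}{-489068} - \frac{199478}{-11 - 49 - 42140 \left(-49\right)} = 406823 \left(- \frac{1}{489068}\right) - \frac{199478}{-11 - 49 + 2064860} = - \frac{406823}{489068} - \frac{199478}{2064800} = - \frac{406823}{489068} - \frac{99739}{1032400} = - \frac{117195804613}{126228450800}$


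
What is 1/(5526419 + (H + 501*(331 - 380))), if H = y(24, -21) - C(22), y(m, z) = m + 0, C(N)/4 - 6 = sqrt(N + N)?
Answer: 250085/1375935158918 + 2*sqrt(11)/7567643374049 ≈ 1.8176e-7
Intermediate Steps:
C(N) = 24 + 4*sqrt(2)*sqrt(N) (C(N) = 24 + 4*sqrt(N + N) = 24 + 4*sqrt(2*N) = 24 + 4*(sqrt(2)*sqrt(N)) = 24 + 4*sqrt(2)*sqrt(N))
y(m, z) = m
H = -8*sqrt(11) (H = 24 - (24 + 4*sqrt(2)*sqrt(22)) = 24 - (24 + 8*sqrt(11)) = 24 + (-24 - 8*sqrt(11)) = -8*sqrt(11) ≈ -26.533)
1/(5526419 + (H + 501*(331 - 380))) = 1/(5526419 + (-8*sqrt(11) + 501*(331 - 380))) = 1/(5526419 + (-8*sqrt(11) + 501*(-49))) = 1/(5526419 + (-8*sqrt(11) - 24549)) = 1/(5526419 + (-24549 - 8*sqrt(11))) = 1/(5501870 - 8*sqrt(11))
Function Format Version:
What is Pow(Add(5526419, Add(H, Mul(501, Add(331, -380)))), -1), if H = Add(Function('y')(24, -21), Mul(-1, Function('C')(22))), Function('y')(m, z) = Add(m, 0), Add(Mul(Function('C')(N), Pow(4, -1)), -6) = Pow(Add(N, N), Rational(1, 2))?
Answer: Add(Rational(250085, 1375935158918), Mul(Rational(2, 7567643374049), Pow(11, Rational(1, 2)))) ≈ 1.8176e-7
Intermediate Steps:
Function('C')(N) = Add(24, Mul(4, Pow(2, Rational(1, 2)), Pow(N, Rational(1, 2)))) (Function('C')(N) = Add(24, Mul(4, Pow(Add(N, N), Rational(1, 2)))) = Add(24, Mul(4, Pow(Mul(2, N), Rational(1, 2)))) = Add(24, Mul(4, Mul(Pow(2, Rational(1, 2)), Pow(N, Rational(1, 2))))) = Add(24, Mul(4, Pow(2, Rational(1, 2)), Pow(N, Rational(1, 2)))))
Function('y')(m, z) = m
H = Mul(-8, Pow(11, Rational(1, 2))) (H = Add(24, Mul(-1, Add(24, Mul(4, Pow(2, Rational(1, 2)), Pow(22, Rational(1, 2)))))) = Add(24, Mul(-1, Add(24, Mul(8, Pow(11, Rational(1, 2)))))) = Add(24, Add(-24, Mul(-8, Pow(11, Rational(1, 2))))) = Mul(-8, Pow(11, Rational(1, 2))) ≈ -26.533)
Pow(Add(5526419, Add(H, Mul(501, Add(331, -380)))), -1) = Pow(Add(5526419, Add(Mul(-8, Pow(11, Rational(1, 2))), Mul(501, Add(331, -380)))), -1) = Pow(Add(5526419, Add(Mul(-8, Pow(11, Rational(1, 2))), Mul(501, -49))), -1) = Pow(Add(5526419, Add(Mul(-8, Pow(11, Rational(1, 2))), -24549)), -1) = Pow(Add(5526419, Add(-24549, Mul(-8, Pow(11, Rational(1, 2))))), -1) = Pow(Add(5501870, Mul(-8, Pow(11, Rational(1, 2)))), -1)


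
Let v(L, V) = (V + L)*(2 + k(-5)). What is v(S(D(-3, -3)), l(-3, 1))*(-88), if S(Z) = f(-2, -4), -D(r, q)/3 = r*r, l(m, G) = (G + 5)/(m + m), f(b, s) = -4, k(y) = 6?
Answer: 3520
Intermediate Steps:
l(m, G) = (5 + G)/(2*m) (l(m, G) = (5 + G)/((2*m)) = (5 + G)*(1/(2*m)) = (5 + G)/(2*m))
D(r, q) = -3*r**2 (D(r, q) = -3*r*r = -3*r**2)
S(Z) = -4
v(L, V) = 8*L + 8*V (v(L, V) = (V + L)*(2 + 6) = (L + V)*8 = 8*L + 8*V)
v(S(D(-3, -3)), l(-3, 1))*(-88) = (8*(-4) + 8*((1/2)*(5 + 1)/(-3)))*(-88) = (-32 + 8*((1/2)*(-1/3)*6))*(-88) = (-32 + 8*(-1))*(-88) = (-32 - 8)*(-88) = -40*(-88) = 3520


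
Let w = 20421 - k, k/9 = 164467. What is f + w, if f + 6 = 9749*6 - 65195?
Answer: -1466489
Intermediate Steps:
k = 1480203 (k = 9*164467 = 1480203)
f = -6707 (f = -6 + (9749*6 - 65195) = -6 + (58494 - 65195) = -6 - 6701 = -6707)
w = -1459782 (w = 20421 - 1*1480203 = 20421 - 1480203 = -1459782)
f + w = -6707 - 1459782 = -1466489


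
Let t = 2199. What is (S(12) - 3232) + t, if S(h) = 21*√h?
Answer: -1033 + 42*√3 ≈ -960.25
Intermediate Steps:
(S(12) - 3232) + t = (21*√12 - 3232) + 2199 = (21*(2*√3) - 3232) + 2199 = (42*√3 - 3232) + 2199 = (-3232 + 42*√3) + 2199 = -1033 + 42*√3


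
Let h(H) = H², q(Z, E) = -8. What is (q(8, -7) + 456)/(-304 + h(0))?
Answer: -28/19 ≈ -1.4737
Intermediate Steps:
(q(8, -7) + 456)/(-304 + h(0)) = (-8 + 456)/(-304 + 0²) = 448/(-304 + 0) = 448/(-304) = 448*(-1/304) = -28/19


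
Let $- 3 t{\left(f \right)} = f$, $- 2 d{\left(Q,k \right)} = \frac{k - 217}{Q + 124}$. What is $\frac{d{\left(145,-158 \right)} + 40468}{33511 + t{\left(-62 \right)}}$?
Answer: $\frac{65316477}{54120110} \approx 1.2069$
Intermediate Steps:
$d{\left(Q,k \right)} = - \frac{-217 + k}{2 \left(124 + Q\right)}$ ($d{\left(Q,k \right)} = - \frac{\left(k - 217\right) \frac{1}{Q + 124}}{2} = - \frac{\left(-217 + k\right) \frac{1}{124 + Q}}{2} = - \frac{\frac{1}{124 + Q} \left(-217 + k\right)}{2} = - \frac{-217 + k}{2 \left(124 + Q\right)}$)
$t{\left(f \right)} = - \frac{f}{3}$
$\frac{d{\left(145,-158 \right)} + 40468}{33511 + t{\left(-62 \right)}} = \frac{\frac{217 - -158}{2 \left(124 + 145\right)} + 40468}{33511 - - \frac{62}{3}} = \frac{\frac{217 + 158}{2 \cdot 269} + 40468}{33511 + \frac{62}{3}} = \frac{\frac{1}{2} \cdot \frac{1}{269} \cdot 375 + 40468}{\frac{100595}{3}} = \left(\frac{375}{538} + 40468\right) \frac{3}{100595} = \frac{21772159}{538} \cdot \frac{3}{100595} = \frac{65316477}{54120110}$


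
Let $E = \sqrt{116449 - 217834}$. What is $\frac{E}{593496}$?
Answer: $\frac{i \sqrt{11265}}{197832} \approx 0.0005365 i$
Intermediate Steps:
$E = 3 i \sqrt{11265}$ ($E = \sqrt{-101385} = 3 i \sqrt{11265} \approx 318.41 i$)
$\frac{E}{593496} = \frac{3 i \sqrt{11265}}{593496} = 3 i \sqrt{11265} \cdot \frac{1}{593496} = \frac{i \sqrt{11265}}{197832}$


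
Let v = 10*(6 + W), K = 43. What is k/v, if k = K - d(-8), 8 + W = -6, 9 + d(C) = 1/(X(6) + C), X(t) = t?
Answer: -21/32 ≈ -0.65625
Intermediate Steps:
d(C) = -9 + 1/(6 + C)
W = -14 (W = -8 - 6 = -14)
v = -80 (v = 10*(6 - 14) = 10*(-8) = -80)
k = 105/2 (k = 43 - (-53 - 9*(-8))/(6 - 8) = 43 - (-53 + 72)/(-2) = 43 - (-1)*19/2 = 43 - 1*(-19/2) = 43 + 19/2 = 105/2 ≈ 52.500)
k/v = (105/2)/(-80) = (105/2)*(-1/80) = -21/32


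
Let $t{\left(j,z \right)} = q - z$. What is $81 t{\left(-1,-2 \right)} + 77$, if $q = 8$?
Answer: $887$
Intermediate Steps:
$t{\left(j,z \right)} = 8 - z$
$81 t{\left(-1,-2 \right)} + 77 = 81 \left(8 - -2\right) + 77 = 81 \left(8 + 2\right) + 77 = 81 \cdot 10 + 77 = 810 + 77 = 887$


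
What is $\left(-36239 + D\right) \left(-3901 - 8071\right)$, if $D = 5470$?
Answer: $368366468$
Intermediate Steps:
$\left(-36239 + D\right) \left(-3901 - 8071\right) = \left(-36239 + 5470\right) \left(-3901 - 8071\right) = \left(-30769\right) \left(-11972\right) = 368366468$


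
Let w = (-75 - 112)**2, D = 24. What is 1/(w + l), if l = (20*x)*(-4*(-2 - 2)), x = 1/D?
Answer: 3/104947 ≈ 2.8586e-5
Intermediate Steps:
x = 1/24 ≈ 0.041667
w = 34969 (w = (-187)**2 = 34969)
l = 40/3 (l = (20*(1/24))*(-4*(-2 - 2)) = 5*(-4*(-4))/6 = (5/6)*16 = 40/3 ≈ 13.333)
1/(w + l) = 1/(34969 + 40/3) = 1/(104947/3) = 3/104947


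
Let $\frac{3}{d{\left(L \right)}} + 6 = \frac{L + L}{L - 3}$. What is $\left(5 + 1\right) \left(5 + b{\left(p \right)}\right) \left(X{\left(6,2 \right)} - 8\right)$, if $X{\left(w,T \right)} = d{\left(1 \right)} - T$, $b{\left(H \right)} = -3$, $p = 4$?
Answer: $- \frac{876}{7} \approx -125.14$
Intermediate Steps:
$d{\left(L \right)} = \frac{3}{-6 + \frac{2 L}{-3 + L}}$ ($d{\left(L \right)} = \frac{3}{-6 + \frac{L + L}{L - 3}} = \frac{3}{-6 + \frac{2 L}{-3 + L}}$)
$X{\left(w,T \right)} = - \frac{3}{7} - T$ ($X{\left(w,T \right)} = \frac{3 \left(3 - 1\right)}{2 \left(-9 + 2 \cdot 1\right)} - T = \frac{3 \left(3 - 1\right)}{2 \left(-9 + 2\right)} - T = \frac{3}{2} \frac{1}{-7} \cdot 2 - T = \frac{3}{2} \left(- \frac{1}{7}\right) 2 - T = - \frac{3}{7} - T$)
$\left(5 + 1\right) \left(5 + b{\left(p \right)}\right) \left(X{\left(6,2 \right)} - 8\right) = \left(5 + 1\right) \left(5 - 3\right) \left(\left(- \frac{3}{7} - 2\right) - 8\right) = 6 \cdot 2 \left(\left(- \frac{3}{7} - 2\right) - 8\right) = 12 \left(- \frac{17}{7} - 8\right) = 12 \left(- \frac{73}{7}\right) = - \frac{876}{7}$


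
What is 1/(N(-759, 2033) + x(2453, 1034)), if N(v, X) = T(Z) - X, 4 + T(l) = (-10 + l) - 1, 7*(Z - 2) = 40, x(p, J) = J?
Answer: -7/7044 ≈ -0.00099375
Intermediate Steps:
Z = 54/7 (Z = 2 + (1/7)*40 = 2 + 40/7 = 54/7 ≈ 7.7143)
T(l) = -15 + l (T(l) = -4 + ((-10 + l) - 1) = -4 + (-11 + l) = -15 + l)
N(v, X) = -51/7 - X (N(v, X) = (-15 + 54/7) - X = -51/7 - X)
1/(N(-759, 2033) + x(2453, 1034)) = 1/((-51/7 - 1*2033) + 1034) = 1/((-51/7 - 2033) + 1034) = 1/(-14282/7 + 1034) = 1/(-7044/7) = -7/7044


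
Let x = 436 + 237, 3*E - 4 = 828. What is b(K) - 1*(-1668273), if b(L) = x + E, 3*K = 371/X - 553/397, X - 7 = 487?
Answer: 5007670/3 ≈ 1.6692e+6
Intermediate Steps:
X = 494 (X = 7 + 487 = 494)
E = 832/3 (E = 4/3 + (⅓)*828 = 4/3 + 276 = 832/3 ≈ 277.33)
x = 673
K = -41965/196118 (K = (371/494 - 553/397)/3 = (⅓)*(-125895/196118) = -41965/196118 ≈ -0.21398)
b(L) = 2851/3 (b(L) = 673 + 832/3 = 2851/3)
b(K) - 1*(-1668273) = 2851/3 - 1*(-1668273) = 2851/3 + 1668273 = 5007670/3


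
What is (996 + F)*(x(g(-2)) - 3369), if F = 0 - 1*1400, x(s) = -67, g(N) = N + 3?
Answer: 1388144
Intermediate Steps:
g(N) = 3 + N
F = -1400 (F = 0 - 1400 = -1400)
(996 + F)*(x(g(-2)) - 3369) = (996 - 1400)*(-67 - 3369) = -404*(-3436) = 1388144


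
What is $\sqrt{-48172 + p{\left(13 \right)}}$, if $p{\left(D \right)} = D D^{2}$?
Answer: $5 i \sqrt{1839} \approx 214.42 i$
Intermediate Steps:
$p{\left(D \right)} = D^{3}$
$\sqrt{-48172 + p{\left(13 \right)}} = \sqrt{-48172 + 13^{3}} = \sqrt{-48172 + 2197} = \sqrt{-45975} = 5 i \sqrt{1839}$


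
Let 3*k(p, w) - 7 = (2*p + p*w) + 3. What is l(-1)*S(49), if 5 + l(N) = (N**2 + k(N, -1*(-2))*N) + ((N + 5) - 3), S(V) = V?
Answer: -245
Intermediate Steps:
k(p, w) = 10/3 + 2*p/3 + p*w/3 (k(p, w) = 7/3 + ((2*p + p*w) + 3)/3 = 7/3 + (3 + 2*p + p*w)/3 = 7/3 + (1 + 2*p/3 + p*w/3) = 10/3 + 2*p/3 + p*w/3)
l(N) = -3 + N + N**2 + N*(10/3 + 4*N/3) (l(N) = -5 + ((N**2 + (10/3 + 2*N/3 + N*(-1*(-2))/3)*N) + ((N + 5) - 3)) = -5 + ((N**2 + (10/3 + 2*N/3 + (1/3)*N*2)*N) + ((5 + N) - 3)) = -5 + ((N**2 + (10/3 + 2*N/3 + 2*N/3)*N) + (2 + N)) = -5 + ((N**2 + (10/3 + 4*N/3)*N) + (2 + N)) = -5 + ((N**2 + N*(10/3 + 4*N/3)) + (2 + N)) = -5 + (2 + N + N**2 + N*(10/3 + 4*N/3)) = -3 + N + N**2 + N*(10/3 + 4*N/3))
l(-1)*S(49) = (-3 + (7/3)*(-1)**2 + (13/3)*(-1))*49 = (-3 + (7/3)*1 - 13/3)*49 = (-3 + 7/3 - 13/3)*49 = -5*49 = -245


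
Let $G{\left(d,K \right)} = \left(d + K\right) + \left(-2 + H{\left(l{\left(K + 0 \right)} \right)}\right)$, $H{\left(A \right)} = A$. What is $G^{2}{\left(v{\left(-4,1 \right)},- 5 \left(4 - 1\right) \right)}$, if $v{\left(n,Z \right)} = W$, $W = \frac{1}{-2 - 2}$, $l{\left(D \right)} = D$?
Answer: $\frac{16641}{16} \approx 1040.1$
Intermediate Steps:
$W = - \frac{1}{4}$ ($W = \frac{1}{-4} = - \frac{1}{4} \approx -0.25$)
$v{\left(n,Z \right)} = - \frac{1}{4}$
$G{\left(d,K \right)} = -2 + d + 2 K$ ($G{\left(d,K \right)} = \left(d + K\right) + \left(-2 + \left(K + 0\right)\right) = \left(K + d\right) + \left(-2 + K\right) = -2 + d + 2 K$)
$G^{2}{\left(v{\left(-4,1 \right)},- 5 \left(4 - 1\right) \right)} = \left(-2 - \frac{1}{4} + 2 \left(- 5 \left(4 - 1\right)\right)\right)^{2} = \left(-2 - \frac{1}{4} + 2 \left(\left(-5\right) 3\right)\right)^{2} = \left(-2 - \frac{1}{4} + 2 \left(-15\right)\right)^{2} = \left(-2 - \frac{1}{4} - 30\right)^{2} = \left(- \frac{129}{4}\right)^{2} = \frac{16641}{16}$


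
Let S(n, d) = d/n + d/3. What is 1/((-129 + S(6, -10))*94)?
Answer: -1/12596 ≈ -7.9390e-5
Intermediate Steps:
S(n, d) = d/3 + d/n (S(n, d) = d/n + d*(⅓) = d/n + d/3 = d/3 + d/n)
1/((-129 + S(6, -10))*94) = 1/((-129 + ((⅓)*(-10) - 10/6))*94) = 1/((-129 + (-10/3 - 10*⅙))*94) = 1/((-129 + (-10/3 - 5/3))*94) = 1/((-129 - 5)*94) = 1/(-134*94) = 1/(-12596) = -1/12596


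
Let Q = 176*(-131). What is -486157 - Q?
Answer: -463101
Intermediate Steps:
Q = -23056
-486157 - Q = -486157 - 1*(-23056) = -486157 + 23056 = -463101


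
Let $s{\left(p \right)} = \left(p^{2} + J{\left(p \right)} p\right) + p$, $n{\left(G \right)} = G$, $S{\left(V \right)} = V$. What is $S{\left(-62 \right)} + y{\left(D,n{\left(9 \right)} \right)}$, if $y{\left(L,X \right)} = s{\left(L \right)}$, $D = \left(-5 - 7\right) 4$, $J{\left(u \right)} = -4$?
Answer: $2386$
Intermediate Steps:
$D = -48$ ($D = \left(-12\right) 4 = -48$)
$s{\left(p \right)} = p^{2} - 3 p$ ($s{\left(p \right)} = \left(p^{2} - 4 p\right) + p = p^{2} - 3 p$)
$y{\left(L,X \right)} = L \left(-3 + L\right)$
$S{\left(-62 \right)} + y{\left(D,n{\left(9 \right)} \right)} = -62 - 48 \left(-3 - 48\right) = -62 - -2448 = -62 + 2448 = 2386$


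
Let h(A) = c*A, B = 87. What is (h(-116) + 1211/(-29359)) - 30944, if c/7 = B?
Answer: -2982523303/29359 ≈ -1.0159e+5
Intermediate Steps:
c = 609 (c = 7*87 = 609)
h(A) = 609*A
(h(-116) + 1211/(-29359)) - 30944 = (609*(-116) + 1211/(-29359)) - 30944 = (-70644 + 1211*(-1/29359)) - 30944 = (-70644 - 1211/29359) - 30944 = -2074038407/29359 - 30944 = -2982523303/29359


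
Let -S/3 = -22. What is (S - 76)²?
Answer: 100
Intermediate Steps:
S = 66 (S = -3*(-22) = 66)
(S - 76)² = (66 - 76)² = (-10)² = 100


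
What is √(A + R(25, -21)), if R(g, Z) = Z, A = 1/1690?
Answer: I*√354890/130 ≈ 4.5825*I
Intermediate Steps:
A = 1/1690 ≈ 0.00059172
√(A + R(25, -21)) = √(1/1690 - 21) = √(-35489/1690) = I*√354890/130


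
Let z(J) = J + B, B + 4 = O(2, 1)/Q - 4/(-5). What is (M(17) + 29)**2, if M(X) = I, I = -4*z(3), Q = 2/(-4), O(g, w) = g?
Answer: 52441/25 ≈ 2097.6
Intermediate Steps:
Q = -1/2 (Q = 2*(-1/4) = -1/2 ≈ -0.50000)
B = -36/5 (B = -4 + (2/(-1/2) - 4/(-5)) = -4 + (2*(-2) - 4*(-1/5)) = -4 + (-4 + 4/5) = -4 - 16/5 = -36/5 ≈ -7.2000)
z(J) = -36/5 + J (z(J) = J - 36/5 = -36/5 + J)
I = 84/5 (I = -4*(-36/5 + 3) = -4*(-21/5) = 84/5 ≈ 16.800)
M(X) = 84/5
(M(17) + 29)**2 = (84/5 + 29)**2 = (229/5)**2 = 52441/25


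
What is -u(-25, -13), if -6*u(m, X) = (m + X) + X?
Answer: -17/2 ≈ -8.5000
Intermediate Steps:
u(m, X) = -X/3 - m/6 (u(m, X) = -((m + X) + X)/6 = -((X + m) + X)/6 = -(m + 2*X)/6 = -X/3 - m/6)
-u(-25, -13) = -(-⅓*(-13) - ⅙*(-25)) = -(13/3 + 25/6) = -1*17/2 = -17/2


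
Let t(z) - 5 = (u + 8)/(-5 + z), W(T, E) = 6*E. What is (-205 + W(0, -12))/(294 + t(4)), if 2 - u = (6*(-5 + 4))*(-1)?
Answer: -277/295 ≈ -0.93898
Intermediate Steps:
u = -4 (u = 2 - 6*(-5 + 4)*(-1) = 2 - 6*(-1)*(-1) = 2 - (-6)*(-1) = 2 - 1*6 = 2 - 6 = -4)
t(z) = 5 + 4/(-5 + z) (t(z) = 5 + (-4 + 8)/(-5 + z) = 5 + 4/(-5 + z))
(-205 + W(0, -12))/(294 + t(4)) = (-205 + 6*(-12))/(294 + (-21 + 5*4)/(-5 + 4)) = (-205 - 72)/(294 + (-21 + 20)/(-1)) = -277/(294 - 1*(-1)) = -277/(294 + 1) = -277/295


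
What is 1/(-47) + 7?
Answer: 328/47 ≈ 6.9787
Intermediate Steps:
1/(-47) + 7 = -1/47*1 + 7 = -1/47 + 7 = 328/47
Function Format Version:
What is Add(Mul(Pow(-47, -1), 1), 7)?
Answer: Rational(328, 47) ≈ 6.9787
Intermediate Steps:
Add(Mul(Pow(-47, -1), 1), 7) = Add(Mul(Rational(-1, 47), 1), 7) = Add(Rational(-1, 47), 7) = Rational(328, 47)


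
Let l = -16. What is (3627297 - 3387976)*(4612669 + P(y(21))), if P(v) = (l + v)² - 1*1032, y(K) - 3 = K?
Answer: 1103676895021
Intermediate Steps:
y(K) = 3 + K
P(v) = -1032 + (-16 + v)² (P(v) = (-16 + v)² - 1*1032 = (-16 + v)² - 1032 = -1032 + (-16 + v)²)
(3627297 - 3387976)*(4612669 + P(y(21))) = (3627297 - 3387976)*(4612669 + (-1032 + (-16 + (3 + 21))²)) = 239321*(4612669 + (-1032 + (-16 + 24)²)) = 239321*(4612669 + (-1032 + 8²)) = 239321*(4612669 + (-1032 + 64)) = 239321*(4612669 - 968) = 239321*4611701 = 1103676895021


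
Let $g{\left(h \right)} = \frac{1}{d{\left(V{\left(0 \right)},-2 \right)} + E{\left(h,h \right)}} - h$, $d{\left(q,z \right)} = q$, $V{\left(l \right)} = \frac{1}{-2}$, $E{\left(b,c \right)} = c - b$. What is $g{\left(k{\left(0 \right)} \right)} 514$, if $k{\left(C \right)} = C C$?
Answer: $-1028$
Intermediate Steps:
$V{\left(l \right)} = - \frac{1}{2}$
$k{\left(C \right)} = C^{2}$
$g{\left(h \right)} = -2 - h$ ($g{\left(h \right)} = \frac{1}{- \frac{1}{2} + \left(h - h\right)} - h = \frac{1}{- \frac{1}{2} + 0} - h = \frac{1}{- \frac{1}{2}} - h = -2 - h$)
$g{\left(k{\left(0 \right)} \right)} 514 = \left(-2 - 0^{2}\right) 514 = \left(-2 - 0\right) 514 = \left(-2 + 0\right) 514 = \left(-2\right) 514 = -1028$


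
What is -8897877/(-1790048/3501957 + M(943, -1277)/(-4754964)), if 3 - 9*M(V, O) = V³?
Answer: -111123446789230473447/238333571272165 ≈ -4.6625e+5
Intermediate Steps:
M(V, O) = ⅓ - V³/9
-8897877/(-1790048/3501957 + M(943, -1277)/(-4754964)) = -8897877/(-1790048/3501957 + (⅓ - ⅑*943³)/(-4754964)) = -8897877/(-1790048*1/3501957 + (⅓ - ⅑*838561807)*(-1/4754964)) = -8897877/(-1790048/3501957 + (⅓ - 838561807/9)*(-1/4754964)) = -8897877/(-1790048/3501957 - 838561804/9*(-1/4754964)) = -8897877/(-1790048/3501957 + 209640451/10698669) = -8897877/238333571272165/12488759598411 = -8897877*12488759598411/238333571272165 = -111123446789230473447/238333571272165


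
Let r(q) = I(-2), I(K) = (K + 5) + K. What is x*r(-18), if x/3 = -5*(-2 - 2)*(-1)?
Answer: -60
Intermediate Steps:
I(K) = 5 + 2*K (I(K) = (5 + K) + K = 5 + 2*K)
r(q) = 1 (r(q) = 5 + 2*(-2) = 5 - 4 = 1)
x = -60 (x = 3*(-5*(-2 - 2)*(-1)) = 3*(-5*(-4)*(-1)) = 3*(20*(-1)) = 3*(-20) = -60)
x*r(-18) = -60*1 = -60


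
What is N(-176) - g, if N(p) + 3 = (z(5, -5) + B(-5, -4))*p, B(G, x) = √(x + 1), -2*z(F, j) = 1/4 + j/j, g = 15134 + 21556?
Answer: -36583 - 176*I*√3 ≈ -36583.0 - 304.84*I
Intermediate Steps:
g = 36690
z(F, j) = -5/8 (z(F, j) = -(1/4 + j/j)/2 = -(1*(¼) + 1)/2 = -(¼ + 1)/2 = -½*5/4 = -5/8)
B(G, x) = √(1 + x)
N(p) = -3 + p*(-5/8 + I*√3) (N(p) = -3 + (-5/8 + √(1 - 4))*p = -3 + (-5/8 + √(-3))*p = -3 + (-5/8 + I*√3)*p = -3 + p*(-5/8 + I*√3))
N(-176) - g = (-3 - 5/8*(-176) + I*(-176)*√3) - 1*36690 = (-3 + 110 - 176*I*√3) - 36690 = (107 - 176*I*√3) - 36690 = -36583 - 176*I*√3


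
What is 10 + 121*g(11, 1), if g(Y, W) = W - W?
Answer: 10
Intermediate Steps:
g(Y, W) = 0
10 + 121*g(11, 1) = 10 + 121*0 = 10 + 0 = 10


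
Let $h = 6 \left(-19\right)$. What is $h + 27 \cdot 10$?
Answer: $156$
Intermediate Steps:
$h = -114$
$h + 27 \cdot 10 = -114 + 27 \cdot 10 = -114 + 270 = 156$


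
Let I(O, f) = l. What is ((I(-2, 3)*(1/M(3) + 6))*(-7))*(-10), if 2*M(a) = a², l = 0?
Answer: 0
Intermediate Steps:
I(O, f) = 0
M(a) = a²/2
((I(-2, 3)*(1/M(3) + 6))*(-7))*(-10) = ((0*(1/((½)*3²) + 6))*(-7))*(-10) = ((0*(1/((½)*9) + 6))*(-7))*(-10) = ((0*(1/(9/2) + 6))*(-7))*(-10) = ((0*(2/9 + 6))*(-7))*(-10) = ((0*(56/9))*(-7))*(-10) = (0*(-7))*(-10) = 0*(-10) = 0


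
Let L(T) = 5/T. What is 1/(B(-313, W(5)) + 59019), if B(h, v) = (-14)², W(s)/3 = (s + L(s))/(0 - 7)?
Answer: 1/59215 ≈ 1.6888e-5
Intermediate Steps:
W(s) = -15/(7*s) - 3*s/7 (W(s) = 3*((s + 5/s)/(0 - 7)) = 3*((s + 5/s)/(-7)) = 3*((s + 5/s)*(-⅐)) = 3*(-5/(7*s) - s/7) = -15/(7*s) - 3*s/7)
B(h, v) = 196
1/(B(-313, W(5)) + 59019) = 1/(196 + 59019) = 1/59215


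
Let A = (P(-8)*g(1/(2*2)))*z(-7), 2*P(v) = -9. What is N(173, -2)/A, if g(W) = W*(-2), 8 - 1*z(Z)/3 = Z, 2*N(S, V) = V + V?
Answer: -8/405 ≈ -0.019753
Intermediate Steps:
P(v) = -9/2 (P(v) = (½)*(-9) = -9/2)
N(S, V) = V (N(S, V) = (V + V)/2 = (2*V)/2 = V)
z(Z) = 24 - 3*Z
g(W) = -2*W
A = 405/4 (A = (-(-9)/(2*2))*(24 - 3*(-7)) = (-(-9)/4)*(24 + 21) = -(-9)/4*45 = -9/2*(-½)*45 = (9/4)*45 = 405/4 ≈ 101.25)
N(173, -2)/A = -2/405/4 = -2*4/405 = -8/405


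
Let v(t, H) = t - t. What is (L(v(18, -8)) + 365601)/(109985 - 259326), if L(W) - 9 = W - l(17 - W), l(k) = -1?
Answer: -365611/149341 ≈ -2.4482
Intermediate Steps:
v(t, H) = 0
L(W) = 10 + W (L(W) = 9 + (W - 1*(-1)) = 9 + (W + 1) = 9 + (1 + W) = 10 + W)
(L(v(18, -8)) + 365601)/(109985 - 259326) = ((10 + 0) + 365601)/(109985 - 259326) = (10 + 365601)/(-149341) = 365611*(-1/149341) = -365611/149341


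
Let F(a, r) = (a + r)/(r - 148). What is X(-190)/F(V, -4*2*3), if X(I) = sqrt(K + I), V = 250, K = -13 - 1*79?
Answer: -86*I*sqrt(282)/113 ≈ -12.78*I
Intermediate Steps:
K = -92 (K = -13 - 79 = -92)
F(a, r) = (a + r)/(-148 + r)
X(I) = sqrt(-92 + I)
X(-190)/F(V, -4*2*3) = sqrt(-92 - 190)/(((250 - 4*2*3)/(-148 - 4*2*3))) = sqrt(-282)/(((250 - 8*3)/(-148 - 8*3))) = (I*sqrt(282))/(((250 - 24)/(-148 - 24))) = (I*sqrt(282))/((226/(-172))) = (I*sqrt(282))/((-1/172*226)) = (I*sqrt(282))/(-113/86) = (I*sqrt(282))*(-86/113) = -86*I*sqrt(282)/113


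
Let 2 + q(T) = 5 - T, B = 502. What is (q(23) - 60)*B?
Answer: -40160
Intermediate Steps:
q(T) = 3 - T (q(T) = -2 + (5 - T) = 3 - T)
(q(23) - 60)*B = ((3 - 1*23) - 60)*502 = ((3 - 23) - 60)*502 = (-20 - 60)*502 = -80*502 = -40160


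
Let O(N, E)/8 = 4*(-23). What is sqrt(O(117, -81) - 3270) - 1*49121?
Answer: -49121 + I*sqrt(4006) ≈ -49121.0 + 63.293*I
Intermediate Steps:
O(N, E) = -736 (O(N, E) = 8*(4*(-23)) = 8*(-92) = -736)
sqrt(O(117, -81) - 3270) - 1*49121 = sqrt(-736 - 3270) - 1*49121 = sqrt(-4006) - 49121 = I*sqrt(4006) - 49121 = -49121 + I*sqrt(4006)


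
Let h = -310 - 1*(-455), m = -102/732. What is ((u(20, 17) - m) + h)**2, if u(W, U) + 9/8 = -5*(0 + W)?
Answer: 461347441/238144 ≈ 1937.3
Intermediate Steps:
u(W, U) = -9/8 - 5*W (u(W, U) = -9/8 - 5*(0 + W) = -9/8 - 5*W)
m = -17/122 (m = -102*1/732 = -17/122 ≈ -0.13934)
h = 145 (h = -310 + 455 = 145)
((u(20, 17) - m) + h)**2 = (((-9/8 - 5*20) - 1*(-17/122)) + 145)**2 = (((-9/8 - 100) + 17/122) + 145)**2 = ((-809/8 + 17/122) + 145)**2 = (-49281/488 + 145)**2 = (21479/488)**2 = 461347441/238144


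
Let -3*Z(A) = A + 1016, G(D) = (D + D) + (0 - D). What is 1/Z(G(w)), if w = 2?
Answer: -3/1018 ≈ -0.0029470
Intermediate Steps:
G(D) = D (G(D) = 2*D - D = D)
Z(A) = -1016/3 - A/3 (Z(A) = -(A + 1016)/3 = -(1016 + A)/3 = -1016/3 - A/3)
1/Z(G(w)) = 1/(-1016/3 - ⅓*2) = 1/(-1016/3 - ⅔) = 1/(-1018/3) = -3/1018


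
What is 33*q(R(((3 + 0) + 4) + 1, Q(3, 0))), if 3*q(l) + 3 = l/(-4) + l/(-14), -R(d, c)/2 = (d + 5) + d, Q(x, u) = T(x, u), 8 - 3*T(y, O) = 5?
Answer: 231/2 ≈ 115.50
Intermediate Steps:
T(y, O) = 1 (T(y, O) = 8/3 - ⅓*5 = 8/3 - 5/3 = 1)
Q(x, u) = 1
R(d, c) = -10 - 4*d (R(d, c) = -2*((d + 5) + d) = -2*((5 + d) + d) = -2*(5 + 2*d) = -10 - 4*d)
q(l) = -1 - 3*l/28 (q(l) = -1 + (l/(-4) + l/(-14))/3 = -1 + (l*(-¼) + l*(-1/14))/3 = -1 + (-l/4 - l/14)/3 = -1 + (-9*l/28)/3 = -1 - 3*l/28)
33*q(R(((3 + 0) + 4) + 1, Q(3, 0))) = 33*(-1 - 3*(-10 - 4*(((3 + 0) + 4) + 1))/28) = 33*(-1 - 3*(-10 - 4*((3 + 4) + 1))/28) = 33*(-1 - 3*(-10 - 4*(7 + 1))/28) = 33*(-1 - 3*(-10 - 4*8)/28) = 33*(-1 - 3*(-10 - 32)/28) = 33*(-1 - 3/28*(-42)) = 33*(-1 + 9/2) = 33*(7/2) = 231/2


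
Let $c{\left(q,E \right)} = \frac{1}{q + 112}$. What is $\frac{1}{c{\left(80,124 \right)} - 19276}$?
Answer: $- \frac{192}{3700991} \approx -5.1878 \cdot 10^{-5}$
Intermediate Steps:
$c{\left(q,E \right)} = \frac{1}{112 + q}$
$\frac{1}{c{\left(80,124 \right)} - 19276} = \frac{1}{\frac{1}{112 + 80} - 19276} = \frac{1}{\frac{1}{192} - 19276} = \frac{1}{- \frac{3700991}{192}} = - \frac{192}{3700991}$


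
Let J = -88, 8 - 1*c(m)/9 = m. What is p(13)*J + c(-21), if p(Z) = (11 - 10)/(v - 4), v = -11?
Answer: 4003/15 ≈ 266.87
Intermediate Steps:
c(m) = 72 - 9*m
p(Z) = -1/15 (p(Z) = (11 - 10)/(-11 - 4) = 1/(-15) = 1*(-1/15) = -1/15)
p(13)*J + c(-21) = -1/15*(-88) + (72 - 9*(-21)) = 88/15 + (72 + 189) = 88/15 + 261 = 4003/15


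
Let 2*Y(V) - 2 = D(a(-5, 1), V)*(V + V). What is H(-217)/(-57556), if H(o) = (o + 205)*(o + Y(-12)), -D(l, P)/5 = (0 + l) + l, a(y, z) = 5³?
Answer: 44352/14389 ≈ 3.0824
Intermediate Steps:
a(y, z) = 125
D(l, P) = -10*l (D(l, P) = -5*((0 + l) + l) = -5*(l + l) = -10*l)
Y(V) = 1 - 1250*V (Y(V) = 1 + ((-10*125)*(V + V))/2 = 1 + (-2500*V)/2 = 1 - 1250*V)
H(o) = (205 + o)*(15001 + o) (H(o) = (o + 205)*(o + (1 - 1250*(-12))) = (205 + o)*(o + (1 + 15000)) = (205 + o)*(o + 15001) = (205 + o)*(15001 + o))
H(-217)/(-57556) = (3075205 + (-217)² + 15206*(-217))/(-57556) = (3075205 + 47089 - 3299702)*(-1/57556) = -177408*(-1/57556) = 44352/14389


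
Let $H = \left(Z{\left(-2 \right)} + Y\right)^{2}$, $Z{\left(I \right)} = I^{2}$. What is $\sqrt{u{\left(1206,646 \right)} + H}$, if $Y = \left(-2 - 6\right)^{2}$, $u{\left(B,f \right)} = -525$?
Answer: $\sqrt{4099} \approx 64.023$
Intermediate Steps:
$Y = 64$ ($Y = \left(-8\right)^{2} = 64$)
$H = 4624$ ($H = \left(\left(-2\right)^{2} + 64\right)^{2} = \left(4 + 64\right)^{2} = 68^{2} = 4624$)
$\sqrt{u{\left(1206,646 \right)} + H} = \sqrt{-525 + 4624} = \sqrt{4099}$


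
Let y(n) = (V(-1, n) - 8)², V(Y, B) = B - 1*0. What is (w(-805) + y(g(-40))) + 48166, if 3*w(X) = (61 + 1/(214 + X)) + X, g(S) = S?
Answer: 89043605/1773 ≈ 50222.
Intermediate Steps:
V(Y, B) = B (V(Y, B) = B + 0 = B)
y(n) = (-8 + n)² (y(n) = (n - 8)² = (-8 + n)²)
w(X) = 61/3 + X/3 + 1/(3*(214 + X)) (w(X) = ((61 + 1/(214 + X)) + X)/3 = (61 + X + 1/(214 + X))/3 = 61/3 + X/3 + 1/(3*(214 + X)))
(w(-805) + y(g(-40))) + 48166 = ((13055 + (-805)² + 275*(-805))/(3*(214 - 805)) + (-8 - 40)²) + 48166 = ((⅓)*(13055 + 648025 - 221375)/(-591) + (-48)²) + 48166 = ((⅓)*(-1/591)*439705 + 2304) + 48166 = (-439705/1773 + 2304) + 48166 = 3645287/1773 + 48166 = 89043605/1773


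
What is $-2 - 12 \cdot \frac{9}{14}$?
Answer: $- \frac{68}{7} \approx -9.7143$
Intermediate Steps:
$-2 - 12 \cdot \frac{9}{14} = -2 - 12 \cdot 9 \cdot \frac{1}{14} = -2 - \frac{54}{7} = - \frac{68}{7}$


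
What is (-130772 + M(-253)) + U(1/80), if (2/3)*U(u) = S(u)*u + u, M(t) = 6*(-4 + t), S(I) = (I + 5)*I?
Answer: -135489515597/1024000 ≈ -1.3231e+5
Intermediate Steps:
S(I) = I*(5 + I) (S(I) = (5 + I)*I = I*(5 + I))
M(t) = -24 + 6*t
U(u) = 3*u/2 + 3*u²*(5 + u)/2 (U(u) = 3*((u*(5 + u))*u + u)/2 = 3*(u²*(5 + u) + u)/2 = 3*(u + u²*(5 + u))/2 = 3*u/2 + 3*u²*(5 + u)/2)
(-130772 + M(-253)) + U(1/80) = (-130772 + (-24 + 6*(-253))) + (3/2)*(1 + (5 + 1/80)/80)/80 = (-130772 + (-24 - 1518)) + (3/2)*(1/80)*(1 + (5 + 1/80)/80) = (-130772 - 1542) + (3/2)*(1/80)*(1 + (1/80)*(401/80)) = -132314 + (3/2)*(1/80)*(1 + 401/6400) = -132314 + (3/2)*(1/80)*(6801/6400) = -132314 + 20403/1024000 = -135489515597/1024000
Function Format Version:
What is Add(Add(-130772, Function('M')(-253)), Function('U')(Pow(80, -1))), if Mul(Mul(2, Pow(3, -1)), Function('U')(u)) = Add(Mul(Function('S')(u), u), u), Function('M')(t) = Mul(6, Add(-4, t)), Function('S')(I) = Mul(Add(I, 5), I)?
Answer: Rational(-135489515597, 1024000) ≈ -1.3231e+5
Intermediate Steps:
Function('S')(I) = Mul(I, Add(5, I)) (Function('S')(I) = Mul(Add(5, I), I) = Mul(I, Add(5, I)))
Function('M')(t) = Add(-24, Mul(6, t))
Function('U')(u) = Add(Mul(Rational(3, 2), u), Mul(Rational(3, 2), Pow(u, 2), Add(5, u))) (Function('U')(u) = Mul(Rational(3, 2), Add(Mul(Mul(u, Add(5, u)), u), u)) = Mul(Rational(3, 2), Add(Mul(Pow(u, 2), Add(5, u)), u)) = Mul(Rational(3, 2), Add(u, Mul(Pow(u, 2), Add(5, u)))) = Add(Mul(Rational(3, 2), u), Mul(Rational(3, 2), Pow(u, 2), Add(5, u))))
Add(Add(-130772, Function('M')(-253)), Function('U')(Pow(80, -1))) = Add(Add(-130772, Add(-24, Mul(6, -253))), Mul(Rational(3, 2), Pow(80, -1), Add(1, Mul(Pow(80, -1), Add(5, Pow(80, -1)))))) = Add(Add(-130772, Add(-24, -1518)), Mul(Rational(3, 2), Rational(1, 80), Add(1, Mul(Rational(1, 80), Add(5, Rational(1, 80)))))) = Add(Add(-130772, -1542), Mul(Rational(3, 2), Rational(1, 80), Add(1, Mul(Rational(1, 80), Rational(401, 80))))) = Add(-132314, Mul(Rational(3, 2), Rational(1, 80), Add(1, Rational(401, 6400)))) = Add(-132314, Mul(Rational(3, 2), Rational(1, 80), Rational(6801, 6400))) = Add(-132314, Rational(20403, 1024000)) = Rational(-135489515597, 1024000)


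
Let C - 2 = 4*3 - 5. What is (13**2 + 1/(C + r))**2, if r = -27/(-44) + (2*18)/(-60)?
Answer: 112457610409/3932289 ≈ 28599.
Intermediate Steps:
C = 9 (C = 2 + (4*3 - 5) = 2 + (12 - 5) = 2 + 7 = 9)
r = 3/220 (r = -27*(-1/44) + 36*(-1/60) = 27/44 - 3/5 = 3/220 ≈ 0.013636)
(13**2 + 1/(C + r))**2 = (13**2 + 1/(9 + 3/220))**2 = (169 + 1/(1983/220))**2 = (169 + 220/1983)**2 = (335347/1983)**2 = 112457610409/3932289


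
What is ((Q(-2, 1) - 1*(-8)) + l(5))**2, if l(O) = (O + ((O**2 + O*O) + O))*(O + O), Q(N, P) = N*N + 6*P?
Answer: 381924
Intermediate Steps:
Q(N, P) = N**2 + 6*P
l(O) = 2*O*(2*O + 2*O**2) (l(O) = (O + ((O**2 + O**2) + O))*(2*O) = (O + (2*O**2 + O))*(2*O) = (O + (O + 2*O**2))*(2*O) = (2*O + 2*O**2)*(2*O) = 2*O*(2*O + 2*O**2))
((Q(-2, 1) - 1*(-8)) + l(5))**2 = ((((-2)**2 + 6*1) - 1*(-8)) + 4*5**2*(1 + 5))**2 = (((4 + 6) + 8) + 4*25*6)**2 = ((10 + 8) + 600)**2 = (18 + 600)**2 = 618**2 = 381924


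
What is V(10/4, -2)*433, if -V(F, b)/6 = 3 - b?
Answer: -12990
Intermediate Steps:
V(F, b) = -18 + 6*b (V(F, b) = -6*(3 - b) = -18 + 6*b)
V(10/4, -2)*433 = (-18 + 6*(-2))*433 = (-18 - 12)*433 = -30*433 = -12990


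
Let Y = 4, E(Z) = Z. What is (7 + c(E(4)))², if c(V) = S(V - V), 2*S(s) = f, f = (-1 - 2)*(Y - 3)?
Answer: 121/4 ≈ 30.250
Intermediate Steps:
f = -3 (f = (-1 - 2)*(4 - 3) = -3*1 = -3)
S(s) = -3/2 (S(s) = (½)*(-3) = -3/2)
c(V) = -3/2
(7 + c(E(4)))² = (7 - 3/2)² = (11/2)² = 121/4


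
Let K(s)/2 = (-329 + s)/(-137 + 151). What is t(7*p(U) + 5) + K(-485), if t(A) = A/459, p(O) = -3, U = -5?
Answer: -373738/3213 ≈ -116.32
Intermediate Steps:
t(A) = A/459 (t(A) = A*(1/459) = A/459)
K(s) = -47 + s/7 (K(s) = 2*((-329 + s)/(-137 + 151)) = 2*((-329 + s)/14) = 2*((-329 + s)*(1/14)) = 2*(-47/2 + s/14) = -47 + s/7)
t(7*p(U) + 5) + K(-485) = (7*(-3) + 5)/459 + (-47 + (⅐)*(-485)) = (-21 + 5)/459 + (-47 - 485/7) = (1/459)*(-16) - 814/7 = -16/459 - 814/7 = -373738/3213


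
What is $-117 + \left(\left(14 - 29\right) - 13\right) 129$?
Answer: $-3729$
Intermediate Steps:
$-117 + \left(\left(14 - 29\right) - 13\right) 129 = -117 + \left(-15 - 13\right) 129 = -117 - 3612 = -3729$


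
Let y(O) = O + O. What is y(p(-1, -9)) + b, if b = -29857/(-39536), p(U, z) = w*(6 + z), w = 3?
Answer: -681791/39536 ≈ -17.245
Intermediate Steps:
p(U, z) = 18 + 3*z (p(U, z) = 3*(6 + z) = 18 + 3*z)
b = 29857/39536 (b = -29857*(-1/39536) = 29857/39536 ≈ 0.75519)
y(O) = 2*O
y(p(-1, -9)) + b = 2*(18 + 3*(-9)) + 29857/39536 = 2*(18 - 27) + 29857/39536 = 2*(-9) + 29857/39536 = -18 + 29857/39536 = -681791/39536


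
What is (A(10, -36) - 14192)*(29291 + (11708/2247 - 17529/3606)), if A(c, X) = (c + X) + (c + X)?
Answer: -187813858298926/450149 ≈ -4.1723e+8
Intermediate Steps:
A(c, X) = 2*X + 2*c (A(c, X) = (X + c) + (X + c) = 2*X + 2*c)
(A(10, -36) - 14192)*(29291 + (11708/2247 - 17529/3606)) = ((2*(-36) + 2*10) - 14192)*(29291 + (11708/2247 - 17529/3606)) = ((-72 + 20) - 14192)*(29291 + (11708*(1/2247) - 17529*1/3606)) = (-52 - 14192)*(29291 + (11708/2247 - 5843/1202)) = -14244*(29291 + 943795/2700894) = -14244*79112829949/2700894 = -187813858298926/450149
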